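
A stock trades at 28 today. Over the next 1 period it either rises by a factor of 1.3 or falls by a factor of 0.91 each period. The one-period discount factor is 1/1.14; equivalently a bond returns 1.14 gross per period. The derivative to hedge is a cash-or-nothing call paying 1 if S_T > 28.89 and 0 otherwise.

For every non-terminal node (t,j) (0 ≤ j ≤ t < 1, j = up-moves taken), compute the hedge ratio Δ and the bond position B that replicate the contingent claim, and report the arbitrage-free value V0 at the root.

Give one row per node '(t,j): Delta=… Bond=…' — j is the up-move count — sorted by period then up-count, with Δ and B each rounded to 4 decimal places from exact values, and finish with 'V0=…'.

(0,0): Delta=0.0916 Bond=-2.0468
V0=0.5173

No-arbitrage ⇒ martingale measure with p* = (R−d)/(u−d) = 0.5897.
At expiry t=1: V(1,0)=0.0000, V(1,1)=1.0000
(0,0): S=28.0000. Δ = (V_up−V_dn)/(S_up−S_dn) = (1.0000−0.0000)/(36.4000−25.4800) = 0.0916. V = [p*·1.0000 + (1−p*)·0.0000]/1.14 = 0.5173. B = V − Δ·S = -2.0468.
Each (Δ,B) replicates both successor values, so the strategy is self-financing and V0 is arbitrage-free.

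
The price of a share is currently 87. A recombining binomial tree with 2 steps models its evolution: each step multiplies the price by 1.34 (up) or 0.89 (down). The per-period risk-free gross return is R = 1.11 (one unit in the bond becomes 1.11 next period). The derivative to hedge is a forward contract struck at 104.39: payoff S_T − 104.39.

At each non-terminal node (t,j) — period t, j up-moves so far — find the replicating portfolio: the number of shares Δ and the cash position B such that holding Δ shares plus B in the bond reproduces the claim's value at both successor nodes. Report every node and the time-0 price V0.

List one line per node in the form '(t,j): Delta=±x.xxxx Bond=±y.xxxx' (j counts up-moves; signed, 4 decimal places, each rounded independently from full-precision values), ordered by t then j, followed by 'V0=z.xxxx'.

(0,0): Delta=1.0000 Bond=-84.7253
(1,0): Delta=1.0000 Bond=-94.0450
(1,1): Delta=1.0000 Bond=-94.0450
V0=2.2747

No-arbitrage ⇒ martingale measure with p* = (R−d)/(u−d) = 0.4889.
At expiry t=2: V(2,0)=-35.4773, V(2,1)=-0.6338, V(2,2)=51.8272
Node (1,0) S=77.4300: V=(p*·-0.6338+(1−p*)·-35.4773)/1.11=-16.6150; Δ=(-0.6338−-35.4773)/(103.7562−68.9127)=1.0000; B=V−Δ·S=-94.0450
Node (1,1) S=116.5800: V=(p*·51.8272+(1−p*)·-0.6338)/1.11=22.5350; Δ=(51.8272−-0.6338)/(156.2172−103.7562)=1.0000; B=V−Δ·S=-94.0450
Node (0,0) S=87.0000: V=(p*·22.5350+(1−p*)·-16.6150)/1.11=2.2747; Δ=(22.5350−-16.6150)/(116.5800−77.4300)=1.0000; B=V−Δ·S=-84.7253
Self-financing check: at every node Δ·S+B equals the discounted successor values.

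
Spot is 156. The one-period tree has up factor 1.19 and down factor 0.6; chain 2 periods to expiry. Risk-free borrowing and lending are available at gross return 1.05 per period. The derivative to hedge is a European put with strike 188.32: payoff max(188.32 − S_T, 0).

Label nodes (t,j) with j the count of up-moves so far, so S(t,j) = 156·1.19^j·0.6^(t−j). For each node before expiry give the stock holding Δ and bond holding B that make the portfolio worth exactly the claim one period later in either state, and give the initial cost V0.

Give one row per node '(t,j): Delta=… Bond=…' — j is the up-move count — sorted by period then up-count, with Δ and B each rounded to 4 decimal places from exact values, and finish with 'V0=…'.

No-arbitrage ⇒ martingale measure with p* = (R−d)/(u−d) = 0.7627.
Terminal values V(2,·): V(2,0)=132.1600, V(2,1)=76.9360, V(2,2)=0.0000
(1,0): S=93.6000. Δ = (V_up−V_dn)/(S_up−S_dn) = (76.9360−132.1600)/(111.3840−56.1600) = -1.0000. V = [p*·76.9360 + (1−p*)·132.1600]/1.05 = 85.7524. B = V − Δ·S = 179.3524.
(1,1): S=185.6400. Δ = (V_up−V_dn)/(S_up−S_dn) = (0.0000−76.9360)/(220.9116−111.3840) = -0.7024. V = [p*·0.0000 + (1−p*)·76.9360]/1.05 = 17.3867. B = V − Δ·S = 147.7867.
(0,0): S=156.0000. Δ = (V_up−V_dn)/(S_up−S_dn) = (17.3867−85.7524)/(185.6400−93.6000) = -0.7428. V = [p*·17.3867 + (1−p*)·85.7524]/1.05 = 32.0086. B = V − Δ·S = 147.8827.
Each (Δ,B) replicates both successor values, so the strategy is self-financing and V0 is arbitrage-free.

(0,0): Delta=-0.7428 Bond=147.8827
(1,0): Delta=-1.0000 Bond=179.3524
(1,1): Delta=-0.7024 Bond=147.7867
V0=32.0086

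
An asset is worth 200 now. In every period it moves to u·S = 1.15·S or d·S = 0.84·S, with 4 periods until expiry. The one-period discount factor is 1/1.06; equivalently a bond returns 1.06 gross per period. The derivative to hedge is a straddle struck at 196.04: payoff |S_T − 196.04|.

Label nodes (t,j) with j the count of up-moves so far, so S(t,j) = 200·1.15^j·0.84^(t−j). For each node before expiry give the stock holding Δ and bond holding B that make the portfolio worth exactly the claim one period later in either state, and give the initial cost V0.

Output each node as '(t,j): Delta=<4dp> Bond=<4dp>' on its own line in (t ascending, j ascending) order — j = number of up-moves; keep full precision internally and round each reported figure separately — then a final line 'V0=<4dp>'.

No-arbitrage ⇒ martingale measure with p* = (R−d)/(u−d) = 0.7097.
Terminal values V(4,·): V(4,0)=96.4657, V(4,1)=59.7181, V(4,2)=9.4088, V(4,3)=59.4670, V(4,4)=153.7612
  t=3,j=0: stock 118.5408 → up 136.3219 (V=59.7181), down 99.5743 (V=96.4657). Price 66.4026; hedge Δ=-1.0000, bond B=184.9434.
  t=3,j=1: stock 162.2880 → up 186.6312 (V=9.4088), down 136.3219 (V=59.7181). Price 22.6554; hedge Δ=-1.0000, bond B=184.9434.
  t=3,j=2: stock 222.1800 → up 255.5070 (V=59.4670), down 186.6312 (V=9.4088). Price 42.3905; hedge Δ=0.7268, bond B=-119.0875.
  t=3,j=3: stock 304.1750 → up 349.8012 (V=153.7612), down 255.5070 (V=59.4670). Price 119.2316; hedge Δ=1.0000, bond B=-184.9434.
  t=2,j=0: stock 141.1200 → up 162.2880 (V=22.6554), down 118.5408 (V=66.4026). Price 33.3549; hedge Δ=-1.0000, bond B=174.4749.
  t=2,j=1: stock 193.2000 → up 222.1800 (V=42.3905), down 162.2880 (V=22.6554). Price 34.5858; hedge Δ=0.3295, bond B=-29.0759.
  t=2,j=2: stock 264.5000 → up 304.1750 (V=119.2316), down 222.1800 (V=42.3905). Price 91.4367; hedge Δ=0.9371, bond B=-156.4377.
  t=1,j=0: stock 168.0000 → up 193.2000 (V=34.5858), down 141.1200 (V=33.3549). Price 32.2910; hedge Δ=0.0236, bond B=28.3203.
  t=1,j=1: stock 230.0000 → up 264.5000 (V=91.4367), down 193.2000 (V=34.5858). Price 70.6902; hedge Δ=0.7973, bond B=-112.6997.
  t=0,j=0: stock 200.0000 → up 230.0000 (V=70.6902), down 168.0000 (V=32.2910). Price 56.1717; hedge Δ=0.6193, bond B=-67.6966.
Root portfolio cost Δ·200+B reproduces V0=56.1717.

(0,0): Delta=0.6193 Bond=-67.6966
(1,0): Delta=0.0236 Bond=28.3203
(1,1): Delta=0.7973 Bond=-112.6997
(2,0): Delta=-1.0000 Bond=174.4749
(2,1): Delta=0.3295 Bond=-29.0759
(2,2): Delta=0.9371 Bond=-156.4377
(3,0): Delta=-1.0000 Bond=184.9434
(3,1): Delta=-1.0000 Bond=184.9434
(3,2): Delta=0.7268 Bond=-119.0875
(3,3): Delta=1.0000 Bond=-184.9434
V0=56.1717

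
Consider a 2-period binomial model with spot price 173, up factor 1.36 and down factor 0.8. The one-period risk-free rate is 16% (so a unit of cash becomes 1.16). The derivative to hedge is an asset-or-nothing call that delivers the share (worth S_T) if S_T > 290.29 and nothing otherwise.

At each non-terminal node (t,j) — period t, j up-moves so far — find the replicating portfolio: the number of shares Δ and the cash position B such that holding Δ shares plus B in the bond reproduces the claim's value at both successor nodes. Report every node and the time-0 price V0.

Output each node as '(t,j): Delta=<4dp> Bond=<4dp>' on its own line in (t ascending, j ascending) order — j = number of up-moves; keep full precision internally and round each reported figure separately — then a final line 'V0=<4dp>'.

No-arbitrage ⇒ martingale measure with p* = (R−d)/(u−d) = 0.6429.
Payoff layer (t=2): V(2,0)=0.0000, V(2,1)=0.0000, V(2,2)=319.9808
Node (1,0) S=138.4000: V=(p*·0.0000+(1−p*)·0.0000)/1.16=0.0000; Δ=(0.0000−0.0000)/(188.2240−110.7200)=0.0000; B=V−Δ·S=0.0000
Node (1,1) S=235.2800: V=(p*·319.9808+(1−p*)·0.0000)/1.16=177.3293; Δ=(319.9808−0.0000)/(319.9808−188.2240)=2.4286; B=V−Δ·S=-394.0650
Node (0,0) S=173.0000: V=(p*·177.3293+(1−p*)·0.0000)/1.16=98.2736; Δ=(177.3293−0.0000)/(235.2800−138.4000)=1.8304; B=V−Δ·S=-218.3858
The time-0 hedge costs 98.2736, which is the no-arbitrage price.

(0,0): Delta=1.8304 Bond=-218.3858
(1,0): Delta=0.0000 Bond=0.0000
(1,1): Delta=2.4286 Bond=-394.0650
V0=98.2736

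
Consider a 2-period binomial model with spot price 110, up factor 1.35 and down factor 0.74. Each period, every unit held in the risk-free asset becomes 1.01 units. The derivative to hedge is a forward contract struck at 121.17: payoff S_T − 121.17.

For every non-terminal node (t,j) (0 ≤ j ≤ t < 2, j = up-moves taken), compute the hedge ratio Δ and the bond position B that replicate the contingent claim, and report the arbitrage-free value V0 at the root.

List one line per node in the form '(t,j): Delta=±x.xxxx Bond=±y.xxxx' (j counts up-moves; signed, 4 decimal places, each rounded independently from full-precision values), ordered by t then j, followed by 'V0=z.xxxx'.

Risk-neutral probability p* = (R−d)/(u−d) = (1.01−0.74)/(1.35−0.74) = 0.4426.
Terminal payoffs: V(2,0)=-60.9340, V(2,1)=-11.2800, V(2,2)=79.3050
(1,0): S=81.4000. Δ = (V_up−V_dn)/(S_up−S_dn) = (-11.2800−-60.9340)/(109.8900−60.2360) = 1.0000. V = [p*·-11.2800 + (1−p*)·-60.9340]/1.01 = -38.5703. B = V − Δ·S = -119.9703.
(1,1): S=148.5000. Δ = (V_up−V_dn)/(S_up−S_dn) = (79.3050−-11.2800)/(200.4750−109.8900) = 1.0000. V = [p*·79.3050 + (1−p*)·-11.2800]/1.01 = 28.5297. B = V − Δ·S = -119.9703.
(0,0): S=110.0000. Δ = (V_up−V_dn)/(S_up−S_dn) = (28.5297−-38.5703)/(148.5000−81.4000) = 1.0000. V = [p*·28.5297 + (1−p*)·-38.5703]/1.01 = -8.7825. B = V − Δ·S = -118.7825.
Each (Δ,B) replicates both successor values, so the strategy is self-financing and V0 is arbitrage-free.

(0,0): Delta=1.0000 Bond=-118.7825
(1,0): Delta=1.0000 Bond=-119.9703
(1,1): Delta=1.0000 Bond=-119.9703
V0=-8.7825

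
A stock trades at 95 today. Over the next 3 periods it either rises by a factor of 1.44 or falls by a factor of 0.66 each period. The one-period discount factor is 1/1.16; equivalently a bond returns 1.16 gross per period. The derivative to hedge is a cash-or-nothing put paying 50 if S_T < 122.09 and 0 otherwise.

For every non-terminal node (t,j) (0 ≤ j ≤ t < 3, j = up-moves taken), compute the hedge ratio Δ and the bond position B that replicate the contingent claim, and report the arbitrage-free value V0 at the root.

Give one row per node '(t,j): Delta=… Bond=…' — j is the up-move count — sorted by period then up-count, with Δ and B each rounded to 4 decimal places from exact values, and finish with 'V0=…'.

(0,0): Delta=-0.2308 Bond=31.3444
(1,0): Delta=-0.5650 Bond=57.3130
(1,1): Delta=-0.1450 Bond=24.6255
(2,0): Delta=0.0000 Bond=43.1034
(2,1): Delta=-0.7100 Bond=79.5756
(2,2): Delta=0.0000 Bond=0.0000
V0=9.4199

No-arbitrage ⇒ martingale measure with p* = (R−d)/(u−d) = 0.6410.
Payoff layer (t=3): V(3,0)=50.0000, V(3,1)=50.0000, V(3,2)=0.0000, V(3,3)=0.0000
  t=2,j=0: stock 41.3820 → up 59.5901 (V=50.0000), down 27.3121 (V=50.0000). Price 43.1034; hedge Δ=0.0000, bond B=43.1034.
  t=2,j=1: stock 90.2880 → up 130.0147 (V=0.0000), down 59.5901 (V=50.0000). Price 15.4730; hedge Δ=-0.7100, bond B=79.5756.
  t=2,j=2: stock 196.9920 → up 283.6685 (V=0.0000), down 130.0147 (V=0.0000). Price 0.0000; hedge Δ=0.0000, bond B=0.0000.
  t=1,j=0: stock 62.7000 → up 90.2880 (V=15.4730), down 41.3820 (V=43.1034). Price 21.8893; hedge Δ=-0.5650, bond B=57.3130.
  t=1,j=1: stock 136.8000 → up 196.9920 (V=0.0000), down 90.2880 (V=15.4730). Price 4.7883; hedge Δ=-0.1450, bond B=24.6255.
  t=0,j=0: stock 95.0000 → up 136.8000 (V=4.7883), down 62.7000 (V=21.8893). Price 9.4199; hedge Δ=-0.2308, bond B=31.3444.
The time-0 hedge costs 9.4199, which is the no-arbitrage price.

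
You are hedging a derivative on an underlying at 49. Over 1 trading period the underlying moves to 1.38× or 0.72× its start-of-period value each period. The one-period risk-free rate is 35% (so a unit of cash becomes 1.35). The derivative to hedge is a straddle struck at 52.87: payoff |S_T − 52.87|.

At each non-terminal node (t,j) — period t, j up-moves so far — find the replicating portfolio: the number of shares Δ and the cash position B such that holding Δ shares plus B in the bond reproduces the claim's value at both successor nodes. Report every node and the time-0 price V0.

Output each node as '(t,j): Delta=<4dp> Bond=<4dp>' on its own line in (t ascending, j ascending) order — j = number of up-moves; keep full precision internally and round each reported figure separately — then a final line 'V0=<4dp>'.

No-arbitrage ⇒ martingale measure with p* = (R−d)/(u−d) = 0.9545.
Terminal values V(1,·): V(1,0)=17.5900, V(1,1)=14.7500
  t=0,j=0: stock 49.0000 → up 67.6200 (V=14.7500), down 35.2800 (V=17.5900). Price 11.0215; hedge Δ=-0.0878, bond B=15.3246.
Check: Δ(0,0)·S0 + B(0,0) = 11.0215 = V0.

(0,0): Delta=-0.0878 Bond=15.3246
V0=11.0215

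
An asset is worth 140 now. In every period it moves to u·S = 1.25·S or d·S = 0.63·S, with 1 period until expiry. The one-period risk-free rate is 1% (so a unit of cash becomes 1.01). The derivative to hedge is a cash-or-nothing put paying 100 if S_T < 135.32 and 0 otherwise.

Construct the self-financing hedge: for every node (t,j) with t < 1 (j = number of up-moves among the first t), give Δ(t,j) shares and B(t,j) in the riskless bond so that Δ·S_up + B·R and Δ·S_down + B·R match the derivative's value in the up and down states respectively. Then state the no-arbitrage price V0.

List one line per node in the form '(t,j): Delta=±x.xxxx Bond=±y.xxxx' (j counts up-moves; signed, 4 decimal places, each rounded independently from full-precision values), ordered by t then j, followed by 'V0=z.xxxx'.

No-arbitrage ⇒ martingale measure with p* = (R−d)/(u−d) = 0.6129.
Terminal values V(1,·): V(1,0)=100.0000, V(1,1)=0.0000
  t=0,j=0: stock 140.0000 → up 175.0000 (V=0.0000), down 88.2000 (V=100.0000). Price 38.3264; hedge Δ=-1.1521, bond B=199.6167.
Root portfolio cost Δ·140+B reproduces V0=38.3264.

(0,0): Delta=-1.1521 Bond=199.6167
V0=38.3264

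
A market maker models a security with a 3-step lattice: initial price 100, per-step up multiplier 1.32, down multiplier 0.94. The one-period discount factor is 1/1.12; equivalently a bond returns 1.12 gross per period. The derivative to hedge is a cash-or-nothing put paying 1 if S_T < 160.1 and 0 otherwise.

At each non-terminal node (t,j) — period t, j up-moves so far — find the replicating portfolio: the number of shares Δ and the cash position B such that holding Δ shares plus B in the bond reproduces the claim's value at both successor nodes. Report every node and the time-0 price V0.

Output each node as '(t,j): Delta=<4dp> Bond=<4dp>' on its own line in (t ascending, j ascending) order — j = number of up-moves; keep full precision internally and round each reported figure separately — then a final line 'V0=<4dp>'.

No-arbitrage ⇒ martingale measure with p* = (R−d)/(u−d) = 0.4737.
At expiry t=3: V(3,0)=1.0000, V(3,1)=1.0000, V(3,2)=0.0000, V(3,3)=0.0000
Node (2,0) S=88.3600: V=(p*·1.0000+(1−p*)·1.0000)/1.12=0.8929; Δ=(1.0000−1.0000)/(116.6352−83.0584)=0.0000; B=V−Δ·S=0.8929
Node (2,1) S=124.0800: V=(p*·0.0000+(1−p*)·1.0000)/1.12=0.4699; Δ=(0.0000−1.0000)/(163.7856−116.6352)=-0.0212; B=V−Δ·S=3.1015
Node (2,2) S=174.2400: V=(p*·0.0000+(1−p*)·0.0000)/1.12=0.0000; Δ=(0.0000−0.0000)/(229.9968−163.7856)=0.0000; B=V−Δ·S=0.0000
Node (1,0) S=94.0000: V=(p*·0.4699+(1−p*)·0.8929)/1.12=0.6183; Δ=(0.4699−0.8929)/(124.0800−88.3600)=-0.0118; B=V−Δ·S=1.7313
Node (1,1) S=132.0000: V=(p*·0.0000+(1−p*)·0.4699)/1.12=0.2208; Δ=(0.0000−0.4699)/(174.2400−124.0800)=-0.0094; B=V−Δ·S=1.4575
Node (0,0) S=100.0000: V=(p*·0.2208+(1−p*)·0.6183)/1.12=0.3840; Δ=(0.2208−0.6183)/(132.0000−94.0000)=-0.0105; B=V−Δ·S=1.4300
Root portfolio cost Δ·100+B reproduces V0=0.3840.

(0,0): Delta=-0.0105 Bond=1.4300
(1,0): Delta=-0.0118 Bond=1.7313
(1,1): Delta=-0.0094 Bond=1.4575
(2,0): Delta=0.0000 Bond=0.8929
(2,1): Delta=-0.0212 Bond=3.1015
(2,2): Delta=0.0000 Bond=0.0000
V0=0.3840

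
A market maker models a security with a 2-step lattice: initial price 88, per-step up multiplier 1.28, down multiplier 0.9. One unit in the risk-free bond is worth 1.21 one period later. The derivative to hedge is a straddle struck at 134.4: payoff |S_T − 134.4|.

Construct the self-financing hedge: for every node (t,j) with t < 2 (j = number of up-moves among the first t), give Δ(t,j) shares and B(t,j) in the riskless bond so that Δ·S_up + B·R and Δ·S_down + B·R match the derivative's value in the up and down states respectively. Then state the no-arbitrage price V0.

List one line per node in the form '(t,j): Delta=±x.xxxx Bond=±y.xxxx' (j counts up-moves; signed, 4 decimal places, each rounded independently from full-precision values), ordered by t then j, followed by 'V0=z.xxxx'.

Since d<R<u, set p* = (R−d)/(u−d) = 0.8158; price each node as the discounted p*-expectation of its children.
Terminal values V(2,·): V(2,0)=63.1200, V(2,1)=33.0240, V(2,2)=9.7792
Node (1,0) S=79.2000: V=(p*·33.0240+(1−p*)·63.1200)/1.21=31.8744; Δ=(33.0240−63.1200)/(101.3760−71.2800)=-1.0000; B=V−Δ·S=111.0744
Node (1,1) S=112.6400: V=(p*·9.7792+(1−p*)·33.0240)/1.21=11.6208; Δ=(9.7792−33.0240)/(144.1792−101.3760)=-0.5431; B=V−Δ·S=72.7913
Node (0,0) S=88.0000: V=(p*·11.6208+(1−p*)·31.8744)/1.21=12.6874; Δ=(11.6208−31.8744)/(112.6400−79.2000)=-0.6057; B=V−Δ·S=65.9863
Root portfolio cost Δ·88+B reproduces V0=12.6874.

(0,0): Delta=-0.6057 Bond=65.9863
(1,0): Delta=-1.0000 Bond=111.0744
(1,1): Delta=-0.5431 Bond=72.7913
V0=12.6874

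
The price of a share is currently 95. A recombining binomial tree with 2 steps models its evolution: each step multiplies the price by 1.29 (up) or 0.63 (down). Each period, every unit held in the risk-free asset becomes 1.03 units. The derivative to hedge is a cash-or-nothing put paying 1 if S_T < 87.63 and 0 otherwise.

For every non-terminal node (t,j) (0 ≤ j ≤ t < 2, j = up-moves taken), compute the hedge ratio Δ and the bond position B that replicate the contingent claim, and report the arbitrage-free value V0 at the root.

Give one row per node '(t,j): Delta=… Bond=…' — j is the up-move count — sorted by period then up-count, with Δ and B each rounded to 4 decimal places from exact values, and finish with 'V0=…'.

(0,0): Delta=-0.0094 Bond=1.4879
(1,0): Delta=0.0000 Bond=0.9709
(1,1): Delta=-0.0124 Bond=1.8976
V0=0.5964

Since d<R<u, set p* = (R−d)/(u−d) = 0.6061; price each node as the discounted p*-expectation of its children.
Terminal payoffs: V(2,0)=1.0000, V(2,1)=1.0000, V(2,2)=0.0000
(1,0): S=59.8500. Δ = (V_up−V_dn)/(S_up−S_dn) = (1.0000−1.0000)/(77.2065−37.7055) = 0.0000. V = [p*·1.0000 + (1−p*)·1.0000]/1.03 = 0.9709. B = V − Δ·S = 0.9709.
(1,1): S=122.5500. Δ = (V_up−V_dn)/(S_up−S_dn) = (0.0000−1.0000)/(158.0895−77.2065) = -0.0124. V = [p*·0.0000 + (1−p*)·1.0000]/1.03 = 0.3825. B = V − Δ·S = 1.8976.
(0,0): S=95.0000. Δ = (V_up−V_dn)/(S_up−S_dn) = (0.3825−0.9709)/(122.5500−59.8500) = -0.0094. V = [p*·0.3825 + (1−p*)·0.9709]/1.03 = 0.5964. B = V − Δ·S = 1.4879.
Check: Δ(0,0)·S0 + B(0,0) = 0.5964 = V0.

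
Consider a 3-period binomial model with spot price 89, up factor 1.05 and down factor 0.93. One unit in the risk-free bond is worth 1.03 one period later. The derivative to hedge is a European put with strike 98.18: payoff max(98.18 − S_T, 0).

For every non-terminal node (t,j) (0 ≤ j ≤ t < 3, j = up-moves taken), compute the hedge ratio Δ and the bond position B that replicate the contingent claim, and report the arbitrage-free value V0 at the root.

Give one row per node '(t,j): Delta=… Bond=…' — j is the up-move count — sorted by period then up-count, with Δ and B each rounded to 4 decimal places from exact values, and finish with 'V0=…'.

Risk-neutral probability p* = (R−d)/(u−d) = (1.03−0.93)/(1.05−0.93) = 0.8333.
Payoff layer (t=3): V(3,0)=26.5922, V(3,1)=17.3551, V(3,2)=6.9261, V(3,3)=0.0000
(2,0): S=76.9761. Δ = (V_up−V_dn)/(S_up−S_dn) = (17.3551−26.5922)/(80.8249−71.5878) = -1.0000. V = [p*·17.3551 + (1−p*)·26.5922]/1.03 = 18.3443. B = V − Δ·S = 95.3204.
(2,1): S=86.9085. Δ = (V_up−V_dn)/(S_up−S_dn) = (6.9261−17.3551)/(91.2539−80.8249) = -1.0000. V = [p*·6.9261 + (1−p*)·17.3551]/1.03 = 8.4119. B = V − Δ·S = 95.3204.
(2,2): S=98.1225. Δ = (V_up−V_dn)/(S_up−S_dn) = (0.0000−6.9261)/(103.0286−91.2539) = -0.5882. V = [p*·0.0000 + (1−p*)·6.9261]/1.03 = 1.1207. B = V − Δ·S = 58.8380.
(1,0): S=82.7700. Δ = (V_up−V_dn)/(S_up−S_dn) = (8.4119−18.3443)/(86.9085−76.9761) = -1.0000. V = [p*·8.4119 + (1−p*)·18.3443]/1.03 = 9.7741. B = V − Δ·S = 92.5441.
(1,1): S=93.4500. Δ = (V_up−V_dn)/(S_up−S_dn) = (1.1207−8.4119)/(98.1225−86.9085) = -0.6502. V = [p*·1.1207 + (1−p*)·8.4119]/1.03 = 2.2679. B = V − Δ·S = 63.0276.
(0,0): S=89.0000. Δ = (V_up−V_dn)/(S_up−S_dn) = (2.2679−9.7741)/(93.4500−82.7700) = -0.7028. V = [p*·2.2679 + (1−p*)·9.7741]/1.03 = 3.4164. B = V − Δ·S = 65.9680.
The time-0 hedge costs 3.4164, which is the no-arbitrage price.

(0,0): Delta=-0.7028 Bond=65.9680
(1,0): Delta=-1.0000 Bond=92.5441
(1,1): Delta=-0.6502 Bond=63.0276
(2,0): Delta=-1.0000 Bond=95.3204
(2,1): Delta=-1.0000 Bond=95.3204
(2,2): Delta=-0.5882 Bond=58.8380
V0=3.4164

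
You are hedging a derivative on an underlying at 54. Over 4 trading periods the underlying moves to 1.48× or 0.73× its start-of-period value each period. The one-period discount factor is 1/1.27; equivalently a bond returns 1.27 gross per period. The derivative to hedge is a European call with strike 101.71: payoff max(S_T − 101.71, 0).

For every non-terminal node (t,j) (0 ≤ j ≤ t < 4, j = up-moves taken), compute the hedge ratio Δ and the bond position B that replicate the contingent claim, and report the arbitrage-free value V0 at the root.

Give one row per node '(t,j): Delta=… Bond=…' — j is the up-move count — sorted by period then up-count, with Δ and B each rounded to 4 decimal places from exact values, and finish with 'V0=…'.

(0,0): Delta=0.7276 Bond=-18.8424
(1,0): Delta=0.2835 Bond=-6.4246
(1,1): Delta=0.8128 Bond=-30.7375
(2,0): Delta=0.0000 Bond=0.0000
(2,1): Delta=0.3379 Bond=-11.3323
(2,2): Delta=0.9039 Bond=-49.8104
(3,0): Delta=0.0000 Bond=0.0000
(3,1): Delta=0.0000 Bond=0.0000
(3,2): Delta=0.4027 Bond=-19.9889
(3,3): Delta=1.0000 Bond=-80.0866
V0=20.4484

Risk-neutral probability p* = (R−d)/(u−d) = (1.27−0.73)/(1.48−0.73) = 0.7200.
Terminal payoffs: V(4,0)=0.0000, V(4,1)=0.0000, V(4,2)=0.0000, V(4,3)=26.0814, V(4,4)=157.3740
Node (3,0) S=21.0069: V=(p*·0.0000+(1−p*)·0.0000)/1.27=0.0000; Δ=(0.0000−0.0000)/(31.0902−15.3351)=0.0000; B=V−Δ·S=0.0000
Node (3,1) S=42.5894: V=(p*·0.0000+(1−p*)·0.0000)/1.27=0.0000; Δ=(0.0000−0.0000)/(63.0323−31.0902)=0.0000; B=V−Δ·S=0.0000
Node (3,2) S=86.3456: V=(p*·26.0814+(1−p*)·0.0000)/1.27=14.7863; Δ=(26.0814−0.0000)/(127.7914−63.0323)=0.4027; B=V−Δ·S=-19.9889
Node (3,3) S=175.0568: V=(p*·157.3740+(1−p*)·26.0814)/1.27=94.9702; Δ=(157.3740−26.0814)/(259.0840−127.7914)=1.0000; B=V−Δ·S=-80.0866
Node (2,0) S=28.7766: V=(p*·0.0000+(1−p*)·0.0000)/1.27=0.0000; Δ=(0.0000−0.0000)/(42.5894−21.0069)=0.0000; B=V−Δ·S=0.0000
Node (2,1) S=58.3416: V=(p*·14.7863+(1−p*)·0.0000)/1.27=8.3828; Δ=(14.7863−0.0000)/(86.3456−42.5894)=0.3379; B=V−Δ·S=-11.3323
Node (2,2) S=118.2816: V=(p*·94.9702+(1−p*)·14.7863)/1.27=57.1013; Δ=(94.9702−14.7863)/(175.0568−86.3456)=0.9039; B=V−Δ·S=-49.8104
Node (1,0) S=39.4200: V=(p*·8.3828+(1−p*)·0.0000)/1.27=4.7525; Δ=(8.3828−0.0000)/(58.3416−28.7766)=0.2835; B=V−Δ·S=-6.4246
Node (1,1) S=79.9200: V=(p*·57.1013+(1−p*)·8.3828)/1.27=34.2206; Δ=(57.1013−8.3828)/(118.2816−58.3416)=0.8128; B=V−Δ·S=-30.7375
Node (0,0) S=54.0000: V=(p*·34.2206+(1−p*)·4.7525)/1.27=20.4484; Δ=(34.2206−4.7525)/(79.9200−39.4200)=0.7276; B=V−Δ·S=-18.8424
Each (Δ,B) replicates both successor values, so the strategy is self-financing and V0 is arbitrage-free.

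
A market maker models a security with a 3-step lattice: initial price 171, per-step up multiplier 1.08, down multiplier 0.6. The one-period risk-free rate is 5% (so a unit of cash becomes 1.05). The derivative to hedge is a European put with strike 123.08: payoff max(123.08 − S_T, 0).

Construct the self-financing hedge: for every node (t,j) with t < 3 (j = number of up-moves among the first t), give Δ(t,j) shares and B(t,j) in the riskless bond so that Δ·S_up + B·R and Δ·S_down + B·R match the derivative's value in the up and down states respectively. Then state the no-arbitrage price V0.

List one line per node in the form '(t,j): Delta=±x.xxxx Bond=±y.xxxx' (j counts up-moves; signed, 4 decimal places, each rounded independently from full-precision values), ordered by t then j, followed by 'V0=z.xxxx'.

The replicating-portfolio and risk-neutral prices coincide; use p* = (1.05−0.6)/(1.08−0.6) = 0.9375 for the latter.
Terminal values V(3,·): V(3,0)=86.1440, V(3,1)=56.5952, V(3,2)=3.4074, V(3,3)=0.0000
(2,0): S=61.5600. Δ = (V_up−V_dn)/(S_up−S_dn) = (56.5952−86.1440)/(66.4848−36.9360) = -1.0000. V = [p*·56.5952 + (1−p*)·86.1440]/1.05 = 55.6590. B = V − Δ·S = 117.2190.
(2,1): S=110.8080. Δ = (V_up−V_dn)/(S_up−S_dn) = (3.4074−56.5952)/(119.6726−66.4848) = -1.0000. V = [p*·3.4074 + (1−p*)·56.5952]/1.05 = 6.4110. B = V − Δ·S = 117.2190.
(2,2): S=199.4544. Δ = (V_up−V_dn)/(S_up−S_dn) = (0.0000−3.4074)/(215.4108−119.6726) = -0.0356. V = [p*·0.0000 + (1−p*)·3.4074]/1.05 = 0.2028. B = V − Δ·S = 7.3015.
(1,0): S=102.6000. Δ = (V_up−V_dn)/(S_up−S_dn) = (6.4110−55.6590)/(110.8080−61.5600) = -1.0000. V = [p*·6.4110 + (1−p*)·55.6590]/1.05 = 9.0372. B = V − Δ·S = 111.6372.
(1,1): S=184.6800. Δ = (V_up−V_dn)/(S_up−S_dn) = (0.2028−6.4110)/(199.4544−110.8080) = -0.0700. V = [p*·0.2028 + (1−p*)·6.4110]/1.05 = 0.5627. B = V − Δ·S = 13.4965.
(0,0): S=171.0000. Δ = (V_up−V_dn)/(S_up−S_dn) = (0.5627−9.0372)/(184.6800−102.6000) = -0.1032. V = [p*·0.5627 + (1−p*)·9.0372]/1.05 = 1.0403. B = V − Δ·S = 18.6955.
Root portfolio cost Δ·171+B reproduces V0=1.0403.

(0,0): Delta=-0.1032 Bond=18.6955
(1,0): Delta=-1.0000 Bond=111.6372
(1,1): Delta=-0.0700 Bond=13.4965
(2,0): Delta=-1.0000 Bond=117.2190
(2,1): Delta=-1.0000 Bond=117.2190
(2,2): Delta=-0.0356 Bond=7.3015
V0=1.0403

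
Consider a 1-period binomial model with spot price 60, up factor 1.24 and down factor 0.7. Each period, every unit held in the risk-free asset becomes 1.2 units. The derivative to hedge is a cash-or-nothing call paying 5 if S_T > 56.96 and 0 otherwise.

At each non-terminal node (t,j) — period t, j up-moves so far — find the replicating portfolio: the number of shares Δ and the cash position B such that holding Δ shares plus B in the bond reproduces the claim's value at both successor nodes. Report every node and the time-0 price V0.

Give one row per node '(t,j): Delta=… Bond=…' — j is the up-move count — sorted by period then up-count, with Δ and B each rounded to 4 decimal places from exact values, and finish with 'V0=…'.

(0,0): Delta=0.1543 Bond=-5.4012
V0=3.8580

Under the risk-neutral measure, an up-move has probability p* = (R−d)/(u−d) = 0.9259 and values discount at R = 1.2.
Terminal payoffs: V(1,0)=0.0000, V(1,1)=5.0000
(0,0): S=60.0000. Δ = (V_up−V_dn)/(S_up−S_dn) = (5.0000−0.0000)/(74.4000−42.0000) = 0.1543. V = [p*·5.0000 + (1−p*)·0.0000]/1.2 = 3.8580. B = V − Δ·S = -5.4012.
Each (Δ,B) replicates both successor values, so the strategy is self-financing and V0 is arbitrage-free.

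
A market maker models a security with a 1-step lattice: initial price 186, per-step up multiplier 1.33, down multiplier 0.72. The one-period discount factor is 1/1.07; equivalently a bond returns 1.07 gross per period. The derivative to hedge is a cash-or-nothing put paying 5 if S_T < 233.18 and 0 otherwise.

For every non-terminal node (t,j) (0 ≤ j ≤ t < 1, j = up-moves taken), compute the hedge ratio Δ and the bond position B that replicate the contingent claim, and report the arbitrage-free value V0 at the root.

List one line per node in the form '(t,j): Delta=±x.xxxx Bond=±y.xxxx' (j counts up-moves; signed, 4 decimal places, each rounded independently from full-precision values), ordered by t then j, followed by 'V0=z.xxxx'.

(0,0): Delta=-0.0441 Bond=10.1884
V0=1.9917

The replicating-portfolio and risk-neutral prices coincide; use p* = (1.07−0.72)/(1.33−0.72) = 0.5738 for the latter.
Terminal values V(1,·): V(1,0)=5.0000, V(1,1)=0.0000
(0,0): S=186.0000. Δ = (V_up−V_dn)/(S_up−S_dn) = (0.0000−5.0000)/(247.3800−133.9200) = -0.0441. V = [p*·0.0000 + (1−p*)·5.0000]/1.07 = 1.9917. B = V − Δ·S = 10.1884.
The time-0 hedge costs 1.9917, which is the no-arbitrage price.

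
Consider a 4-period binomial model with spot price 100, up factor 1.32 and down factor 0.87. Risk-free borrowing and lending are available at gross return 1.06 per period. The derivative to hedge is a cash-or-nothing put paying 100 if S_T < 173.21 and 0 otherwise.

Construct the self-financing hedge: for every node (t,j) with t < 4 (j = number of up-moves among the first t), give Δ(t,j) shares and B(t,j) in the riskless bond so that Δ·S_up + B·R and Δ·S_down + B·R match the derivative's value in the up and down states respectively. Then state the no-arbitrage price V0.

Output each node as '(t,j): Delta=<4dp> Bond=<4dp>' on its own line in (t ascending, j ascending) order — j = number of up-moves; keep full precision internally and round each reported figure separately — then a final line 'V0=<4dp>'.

The replicating-portfolio and risk-neutral prices coincide; use p* = (1.06−0.87)/(1.32−0.87) = 0.4222 for the latter.
At expiry t=4: V(4,0)=100.0000, V(4,1)=100.0000, V(4,2)=100.0000, V(4,3)=0.0000, V(4,4)=0.0000
Node (3,0) S=65.8503: V=(p*·100.0000+(1−p*)·100.0000)/1.06=94.3396; Δ=(100.0000−100.0000)/(86.9224−57.2898)=0.0000; B=V−Δ·S=94.3396
Node (3,1) S=99.9108: V=(p*·100.0000+(1−p*)·100.0000)/1.06=94.3396; Δ=(100.0000−100.0000)/(131.8823−86.9224)=0.0000; B=V−Δ·S=94.3396
Node (3,2) S=151.5888: V=(p*·0.0000+(1−p*)·100.0000)/1.06=54.5073; Δ=(0.0000−100.0000)/(200.0972−131.8823)=-1.4660; B=V−Δ·S=276.7296
Node (3,3) S=229.9968: V=(p*·0.0000+(1−p*)·0.0000)/1.06=0.0000; Δ=(0.0000−0.0000)/(303.5958−200.0972)=0.0000; B=V−Δ·S=0.0000
Node (2,0) S=75.6900: V=(p*·94.3396+(1−p*)·94.3396)/1.06=88.9996; Δ=(94.3396−94.3396)/(99.9108−65.8503)=0.0000; B=V−Δ·S=88.9996
Node (2,1) S=114.8400: V=(p*·54.5073+(1−p*)·94.3396)/1.06=73.1335; Δ=(54.5073−94.3396)/(151.5888−99.9108)=-0.7708; B=V−Δ·S=161.6497
Node (2,2) S=174.2400: V=(p*·0.0000+(1−p*)·54.5073)/1.06=29.7105; Δ=(0.0000−54.5073)/(229.9968−151.5888)=-0.6952; B=V−Δ·S=150.8379
Node (1,0) S=87.0000: V=(p*·73.1335+(1−p*)·88.9996)/1.06=77.6421; Δ=(73.1335−88.9996)/(114.8400−75.6900)=-0.4053; B=V−Δ·S=112.9001
Node (1,1) S=132.0000: V=(p*·29.7105+(1−p*)·73.1335)/1.06=51.6975; Δ=(29.7105−73.1335)/(174.2400−114.8400)=-0.7310; B=V−Δ·S=148.1931
Node (0,0) S=100.0000: V=(p*·51.6975+(1−p*)·77.6421)/1.06=62.9129; Δ=(51.6975−77.6421)/(132.0000−87.0000)=-0.5765; B=V−Δ·S=120.5676
Check: Δ(0,0)·S0 + B(0,0) = 62.9129 = V0.

(0,0): Delta=-0.5765 Bond=120.5676
(1,0): Delta=-0.4053 Bond=112.9001
(1,1): Delta=-0.7310 Bond=148.1931
(2,0): Delta=0.0000 Bond=88.9996
(2,1): Delta=-0.7708 Bond=161.6497
(2,2): Delta=-0.6952 Bond=150.8379
(3,0): Delta=0.0000 Bond=94.3396
(3,1): Delta=0.0000 Bond=94.3396
(3,2): Delta=-1.4660 Bond=276.7296
(3,3): Delta=0.0000 Bond=0.0000
V0=62.9129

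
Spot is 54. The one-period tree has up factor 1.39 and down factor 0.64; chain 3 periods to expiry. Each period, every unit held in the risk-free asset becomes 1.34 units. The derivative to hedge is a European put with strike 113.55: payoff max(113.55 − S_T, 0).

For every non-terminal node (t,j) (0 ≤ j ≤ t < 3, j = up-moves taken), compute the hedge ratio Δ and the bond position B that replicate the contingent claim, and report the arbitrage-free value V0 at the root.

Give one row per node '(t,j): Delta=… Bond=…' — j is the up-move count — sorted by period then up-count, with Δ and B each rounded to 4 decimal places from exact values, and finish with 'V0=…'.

Since d<R<u, set p* = (R−d)/(u−d) = 0.9333; price each node as the discounted p*-expectation of its children.
Terminal values V(3,·): V(3,0)=99.3942, V(3,1)=82.8054, V(3,2)=46.7766, V(3,3)=0.0000
(2,0): S=22.1184. Δ = (V_up−V_dn)/(S_up−S_dn) = (82.8054−99.3942)/(30.7446−14.1558) = -1.0000. V = [p*·82.8054 + (1−p*)·99.3942]/1.34 = 62.6204. B = V − Δ·S = 84.7388.
(2,1): S=48.0384. Δ = (V_up−V_dn)/(S_up−S_dn) = (46.7766−82.8054)/(66.7734−30.7446) = -1.0000. V = [p*·46.7766 + (1−p*)·82.8054]/1.34 = 36.7004. B = V − Δ·S = 84.7388.
(2,2): S=104.3334. Δ = (V_up−V_dn)/(S_up−S_dn) = (0.0000−46.7766)/(145.0234−66.7734) = -0.5978. V = [p*·0.0000 + (1−p*)·46.7766]/1.34 = 2.3272. B = V − Δ·S = 64.6960.
(1,0): S=34.5600. Δ = (V_up−V_dn)/(S_up−S_dn) = (36.7004−62.6204)/(48.0384−22.1184) = -1.0000. V = [p*·36.7004 + (1−p*)·62.6204]/1.34 = 28.6779. B = V − Δ·S = 63.2379.
(1,1): S=75.0600. Δ = (V_up−V_dn)/(S_up−S_dn) = (2.3272−36.7004)/(104.3334−48.0384) = -0.6106. V = [p*·2.3272 + (1−p*)·36.7004]/1.34 = 3.4468. B = V − Δ·S = 49.2778.
(0,0): S=54.0000. Δ = (V_up−V_dn)/(S_up−S_dn) = (3.4468−28.6779)/(75.0600−34.5600) = -0.6230. V = [p*·3.4468 + (1−p*)·28.6779]/1.34 = 3.8275. B = V − Δ·S = 37.4690.
Each (Δ,B) replicates both successor values, so the strategy is self-financing and V0 is arbitrage-free.

(0,0): Delta=-0.6230 Bond=37.4690
(1,0): Delta=-1.0000 Bond=63.2379
(1,1): Delta=-0.6106 Bond=49.2778
(2,0): Delta=-1.0000 Bond=84.7388
(2,1): Delta=-1.0000 Bond=84.7388
(2,2): Delta=-0.5978 Bond=64.6960
V0=3.8275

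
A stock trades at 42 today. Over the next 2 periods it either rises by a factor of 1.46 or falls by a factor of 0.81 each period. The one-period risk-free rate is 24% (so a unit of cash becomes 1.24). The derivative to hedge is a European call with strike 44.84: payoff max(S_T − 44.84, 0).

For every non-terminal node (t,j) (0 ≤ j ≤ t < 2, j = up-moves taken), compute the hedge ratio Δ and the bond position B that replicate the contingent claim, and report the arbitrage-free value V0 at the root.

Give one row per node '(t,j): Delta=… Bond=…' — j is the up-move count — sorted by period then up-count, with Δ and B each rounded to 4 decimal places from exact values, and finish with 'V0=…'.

(0,0): Delta=0.8272 Bond=-20.6167
(1,0): Delta=0.2184 Bond=-4.8532
(1,1): Delta=1.0000 Bond=-36.1613
V0=14.1254

No-arbitrage ⇒ martingale measure with p* = (R−d)/(u−d) = 0.6615.
Terminal values V(2,·): V(2,0)=0.0000, V(2,1)=4.8292, V(2,2)=44.6872
  t=1,j=0: stock 34.0200 → up 49.6692 (V=4.8292), down 27.5562 (V=0.0000). Price 2.5764; hedge Δ=0.2184, bond B=-4.8532.
  t=1,j=1: stock 61.3200 → up 89.5272 (V=44.6872), down 49.6692 (V=4.8292). Price 25.1587; hedge Δ=1.0000, bond B=-36.1613.
  t=0,j=0: stock 42.0000 → up 61.3200 (V=25.1587), down 34.0200 (V=2.5764). Price 14.1254; hedge Δ=0.8272, bond B=-20.6167.
Each (Δ,B) replicates both successor values, so the strategy is self-financing and V0 is arbitrage-free.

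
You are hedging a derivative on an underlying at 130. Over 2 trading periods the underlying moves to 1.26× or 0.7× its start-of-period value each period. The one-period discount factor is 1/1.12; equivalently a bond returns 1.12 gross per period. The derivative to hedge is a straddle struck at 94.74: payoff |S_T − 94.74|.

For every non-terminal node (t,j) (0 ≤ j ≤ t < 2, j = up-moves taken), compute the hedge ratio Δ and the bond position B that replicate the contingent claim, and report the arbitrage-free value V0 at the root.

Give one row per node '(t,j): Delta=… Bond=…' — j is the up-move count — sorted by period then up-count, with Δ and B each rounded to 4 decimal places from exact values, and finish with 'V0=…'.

The replicating-portfolio and risk-neutral prices coincide; use p* = (1.12−0.7)/(1.26−0.7) = 0.7500 for the latter.
Payoff layer (t=2): V(2,0)=31.0400, V(2,1)=19.9200, V(2,2)=111.6480
Node (1,0) S=91.0000: V=(p*·19.9200+(1−p*)·31.0400)/1.12=20.2679; Δ=(19.9200−31.0400)/(114.6600−63.7000)=-0.2182; B=V−Δ·S=40.1250
Node (1,1) S=163.8000: V=(p*·111.6480+(1−p*)·19.9200)/1.12=79.2107; Δ=(111.6480−19.9200)/(206.3880−114.6600)=1.0000; B=V−Δ·S=-84.5893
Node (0,0) S=130.0000: V=(p*·79.2107+(1−p*)·20.2679)/1.12=57.5670; Δ=(79.2107−20.2679)/(163.8000−91.0000)=0.8097; B=V−Δ·S=-47.6881
The time-0 hedge costs 57.5670, which is the no-arbitrage price.

(0,0): Delta=0.8097 Bond=-47.6881
(1,0): Delta=-0.2182 Bond=40.1250
(1,1): Delta=1.0000 Bond=-84.5893
V0=57.5670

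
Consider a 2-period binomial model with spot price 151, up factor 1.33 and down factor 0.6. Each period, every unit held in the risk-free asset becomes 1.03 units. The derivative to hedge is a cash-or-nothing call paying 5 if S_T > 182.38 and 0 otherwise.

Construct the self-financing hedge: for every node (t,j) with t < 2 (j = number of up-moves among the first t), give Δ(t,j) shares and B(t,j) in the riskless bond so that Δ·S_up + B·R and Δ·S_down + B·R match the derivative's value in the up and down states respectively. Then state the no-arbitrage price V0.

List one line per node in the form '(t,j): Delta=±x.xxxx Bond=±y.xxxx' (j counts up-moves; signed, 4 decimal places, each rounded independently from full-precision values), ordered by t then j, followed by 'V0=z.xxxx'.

Under the risk-neutral measure, an up-move has probability p* = (R−d)/(u−d) = 0.5890 and values discount at R = 1.03.
At expiry t=2: V(2,0)=0.0000, V(2,1)=0.0000, V(2,2)=5.0000
Node (1,0) S=90.6000: V=(p*·0.0000+(1−p*)·0.0000)/1.03=0.0000; Δ=(0.0000−0.0000)/(120.4980−54.3600)=0.0000; B=V−Δ·S=0.0000
Node (1,1) S=200.8300: V=(p*·5.0000+(1−p*)·0.0000)/1.03=2.8594; Δ=(5.0000−0.0000)/(267.1039−120.4980)=0.0341; B=V−Δ·S=-3.9899
Node (0,0) S=151.0000: V=(p*·2.8594+(1−p*)·0.0000)/1.03=1.6353; Δ=(2.8594−0.0000)/(200.8300−90.6000)=0.0259; B=V−Δ·S=-2.2818
The time-0 hedge costs 1.6353, which is the no-arbitrage price.

(0,0): Delta=0.0259 Bond=-2.2818
(1,0): Delta=0.0000 Bond=0.0000
(1,1): Delta=0.0341 Bond=-3.9899
V0=1.6353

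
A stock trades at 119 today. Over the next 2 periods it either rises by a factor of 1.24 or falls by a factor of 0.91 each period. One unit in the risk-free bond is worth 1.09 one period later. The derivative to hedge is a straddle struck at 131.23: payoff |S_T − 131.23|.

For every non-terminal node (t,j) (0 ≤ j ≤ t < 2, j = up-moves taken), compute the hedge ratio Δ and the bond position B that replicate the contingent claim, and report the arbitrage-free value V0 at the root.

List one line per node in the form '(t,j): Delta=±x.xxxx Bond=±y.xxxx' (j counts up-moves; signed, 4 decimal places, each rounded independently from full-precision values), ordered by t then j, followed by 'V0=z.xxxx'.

No-arbitrage ⇒ martingale measure with p* = (R−d)/(u−d) = 0.5455.
At expiry t=2: V(2,0)=32.6861, V(2,1)=3.0496, V(2,2)=51.7444
  t=1,j=0: stock 108.2900 → up 134.2796 (V=3.0496), down 98.5439 (V=32.6861). Price 15.1566; hedge Δ=-0.8293, bond B=104.9642.
  t=1,j=1: stock 147.5600 → up 182.9744 (V=51.7444), down 134.2796 (V=3.0496). Price 27.1655; hedge Δ=1.0000, bond B=-120.3945.
  t=0,j=0: stock 119.0000 → up 147.5600 (V=27.1655), down 108.2900 (V=15.1566). Price 19.9146; hedge Δ=0.3058, bond B=-16.4759.
The time-0 hedge costs 19.9146, which is the no-arbitrage price.

(0,0): Delta=0.3058 Bond=-16.4759
(1,0): Delta=-0.8293 Bond=104.9642
(1,1): Delta=1.0000 Bond=-120.3945
V0=19.9146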